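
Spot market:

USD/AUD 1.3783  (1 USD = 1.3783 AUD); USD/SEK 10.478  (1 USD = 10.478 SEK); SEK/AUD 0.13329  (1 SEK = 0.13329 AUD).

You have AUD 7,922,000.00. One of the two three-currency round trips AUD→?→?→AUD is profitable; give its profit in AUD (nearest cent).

Profit: AUD 105,254.72

Profitable loop is AUD → USD → SEK → AUD:
AUD 7,922,000.00 ÷ 1.3783 = USD 5,747,660.16
USD 5,747,660.16 × 10.478 = SEK 60,223,983.17
SEK 60,223,983.17 × 0.13329 = AUD 8,027,254.72
Profit = AUD 8,027,254.72 − AUD 7,922,000.00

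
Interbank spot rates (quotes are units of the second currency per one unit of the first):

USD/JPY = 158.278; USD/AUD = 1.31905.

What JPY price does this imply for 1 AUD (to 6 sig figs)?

1 AUD ÷ 1.31905 = 0.758121 USD
0.758121 USD × 158.278 = 119.994 JPY

AUD/JPY = 119.994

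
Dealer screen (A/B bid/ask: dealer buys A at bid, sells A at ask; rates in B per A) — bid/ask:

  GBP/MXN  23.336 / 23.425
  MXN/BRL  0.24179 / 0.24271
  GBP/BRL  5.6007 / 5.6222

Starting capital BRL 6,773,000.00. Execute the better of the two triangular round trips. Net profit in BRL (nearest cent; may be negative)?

Net profit: BRL 24,348.49

Best loop BRL → GBP → MXN → BRL:
BRL 6,773,000.00 ÷ 5.6222 (buy GBP at ask) = GBP 1,204,688.56
GBP 1,204,688.56 × 23.336 (sell GBP at bid) = MXN 28,112,612.14
MXN 28,112,612.14 × 0.24179 (sell MXN at bid) = BRL 6,797,348.49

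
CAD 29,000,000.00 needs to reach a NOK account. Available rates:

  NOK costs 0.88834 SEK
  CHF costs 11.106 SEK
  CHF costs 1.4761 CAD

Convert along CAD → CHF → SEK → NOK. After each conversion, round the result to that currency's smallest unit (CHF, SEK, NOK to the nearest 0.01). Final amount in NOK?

CAD 29,000,000.00 ÷ 1.4761 = CHF 19,646,365.42
CHF 19,646,365.42 × 11.106 = SEK 218,192,534.35
SEK 218,192,534.35 ÷ 0.88834 = NOK 245,618,270.43

NOK 245,618,270.43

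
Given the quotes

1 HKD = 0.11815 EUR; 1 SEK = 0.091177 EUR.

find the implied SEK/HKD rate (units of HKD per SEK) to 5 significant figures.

1 SEK × 0.091177 = 0.091177 EUR
0.091177 EUR ÷ 0.11815 = 0.771705 HKD

SEK/HKD = 0.77171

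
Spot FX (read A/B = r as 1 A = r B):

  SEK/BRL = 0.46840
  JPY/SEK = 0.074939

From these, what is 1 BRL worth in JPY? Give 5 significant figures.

1 BRL ÷ 0.46840 = 2.13493 SEK
2.13493 SEK ÷ 0.074939 = 28.4889 JPY

BRL/JPY = 28.489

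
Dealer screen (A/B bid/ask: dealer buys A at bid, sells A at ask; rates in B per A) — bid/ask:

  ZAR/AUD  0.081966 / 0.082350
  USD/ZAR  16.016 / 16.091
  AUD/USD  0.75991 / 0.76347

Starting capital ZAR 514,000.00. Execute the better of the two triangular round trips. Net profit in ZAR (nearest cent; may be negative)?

Best loop ZAR → AUD → USD → ZAR:
ZAR 514,000.00 × 0.081966 (sell ZAR at bid) = AUD 42,130.52
AUD 42,130.52 × 0.75991 (sell AUD at bid) = USD 32,015.41
USD 32,015.41 × 16.016 (sell USD at bid) = ZAR 512,758.75

Net result: ZAR -1,241.25 (no profitable arbitrage after spreads)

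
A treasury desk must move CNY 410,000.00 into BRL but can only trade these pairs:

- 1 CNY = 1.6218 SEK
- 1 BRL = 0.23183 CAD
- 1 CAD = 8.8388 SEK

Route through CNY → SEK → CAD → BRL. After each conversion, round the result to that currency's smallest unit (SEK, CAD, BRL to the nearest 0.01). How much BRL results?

CNY 410,000.00 × 1.6218 = SEK 664,938.00
SEK 664,938.00 ÷ 8.8388 = CAD 75,229.44
CAD 75,229.44 ÷ 0.23183 = BRL 324,502.61

BRL 324,502.61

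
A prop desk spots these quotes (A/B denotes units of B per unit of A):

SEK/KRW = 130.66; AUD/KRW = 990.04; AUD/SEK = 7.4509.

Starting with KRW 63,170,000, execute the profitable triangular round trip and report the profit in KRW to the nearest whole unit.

Profit: KRW 1,070,991

Profitable loop is KRW → SEK → AUD → KRW:
KRW 63,170,000 ÷ 130.66 = SEK 483,468.54
SEK 483,468.54 ÷ 7.4509 = AUD 64,887.27
AUD 64,887.27 × 990.04 = KRW 64,240,991
Profit = KRW 64,240,991 − KRW 63,170,000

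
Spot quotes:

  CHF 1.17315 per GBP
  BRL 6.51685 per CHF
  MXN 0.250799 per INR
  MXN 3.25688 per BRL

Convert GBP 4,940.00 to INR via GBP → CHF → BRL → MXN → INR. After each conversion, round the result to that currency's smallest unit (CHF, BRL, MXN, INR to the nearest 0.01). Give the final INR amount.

INR 490,449.24

GBP 4,940.00 × 1.17315 = CHF 5,795.36
CHF 5,795.36 × 6.51685 = BRL 37,767.49
BRL 37,767.49 × 3.25688 = MXN 123,004.18
MXN 123,004.18 ÷ 0.250799 = INR 490,449.24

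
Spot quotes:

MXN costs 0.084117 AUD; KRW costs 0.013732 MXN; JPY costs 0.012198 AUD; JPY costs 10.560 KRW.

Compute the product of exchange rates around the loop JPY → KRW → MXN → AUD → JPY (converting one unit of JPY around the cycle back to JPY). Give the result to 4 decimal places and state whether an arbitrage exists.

Around JPY → KRW → MXN → AUD → JPY: 1 × 10.560 × 0.013732 × 0.084117 ÷ 0.012198 = 0.999984
Product ≈ 1 (deviation 0.002%, within rounding noise).

1.0000 (no arbitrage)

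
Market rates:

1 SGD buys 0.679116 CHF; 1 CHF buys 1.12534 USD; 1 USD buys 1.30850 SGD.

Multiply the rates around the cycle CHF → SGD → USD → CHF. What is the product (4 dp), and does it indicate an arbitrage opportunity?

Around CHF → SGD → USD → CHF: 1 ÷ 0.679116 ÷ 1.30850 ÷ 1.12534 = 0.999997
Product ≈ 1 (deviation 0.000%, within rounding noise).

1.0000 (no arbitrage)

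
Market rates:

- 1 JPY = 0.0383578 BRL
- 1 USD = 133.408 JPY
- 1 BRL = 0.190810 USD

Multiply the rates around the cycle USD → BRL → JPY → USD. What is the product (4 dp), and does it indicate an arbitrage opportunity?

Around USD → BRL → JPY → USD: 1 ÷ 0.190810 ÷ 0.0383578 ÷ 133.408 = 1.024149
Product > 1; profitable direction is USD → BRL → JPY → USD.

1.0241 (arbitrage exists)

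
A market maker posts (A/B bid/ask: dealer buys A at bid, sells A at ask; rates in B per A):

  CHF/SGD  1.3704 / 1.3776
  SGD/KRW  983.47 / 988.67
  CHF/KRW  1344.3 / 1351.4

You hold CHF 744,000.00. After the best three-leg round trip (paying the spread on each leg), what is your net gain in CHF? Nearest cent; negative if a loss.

Best loop CHF → SGD → KRW → CHF:
CHF 744,000.00 × 1.3704 (sell CHF at bid) = SGD 1,019,577.60
SGD 1,019,577.60 × 983.47 (sell SGD at bid) = KRW 1,002,723,982
KRW 1,002,723,982 ÷ 1351.4 (buy CHF at ask) = CHF 741,989.04

Net result: CHF -2,010.96 (no profitable arbitrage after spreads)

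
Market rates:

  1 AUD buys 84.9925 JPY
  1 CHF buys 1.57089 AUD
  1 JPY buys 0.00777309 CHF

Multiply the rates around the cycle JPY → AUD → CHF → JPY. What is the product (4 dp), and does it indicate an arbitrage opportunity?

0.9636 (arbitrage exists)

Around JPY → AUD → CHF → JPY: 1 ÷ 84.9925 ÷ 1.57089 ÷ 0.00777309 = 0.963563
Product < 1; profitable direction is JPY → CHF → AUD → JPY.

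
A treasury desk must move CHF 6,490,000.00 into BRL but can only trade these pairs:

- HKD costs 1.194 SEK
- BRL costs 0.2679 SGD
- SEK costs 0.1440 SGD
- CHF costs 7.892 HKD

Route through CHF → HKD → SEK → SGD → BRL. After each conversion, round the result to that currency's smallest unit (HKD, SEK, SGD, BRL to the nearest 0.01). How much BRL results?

BRL 32,871,981.11

CHF 6,490,000.00 × 7.892 = HKD 51,219,080.00
HKD 51,219,080.00 × 1.194 = SEK 61,155,581.52
SEK 61,155,581.52 × 0.1440 = SGD 8,806,403.74
SGD 8,806,403.74 ÷ 0.2679 = BRL 32,871,981.11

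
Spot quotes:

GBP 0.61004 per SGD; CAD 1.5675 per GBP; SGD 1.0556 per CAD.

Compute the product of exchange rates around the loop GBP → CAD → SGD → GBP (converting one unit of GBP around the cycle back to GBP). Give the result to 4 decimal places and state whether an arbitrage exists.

Around GBP → CAD → SGD → GBP: 1 × 1.5675 × 1.0556 × 0.61004 = 1.009405
Product > 1; profitable direction is GBP → CAD → SGD → GBP.

1.0094 (arbitrage exists)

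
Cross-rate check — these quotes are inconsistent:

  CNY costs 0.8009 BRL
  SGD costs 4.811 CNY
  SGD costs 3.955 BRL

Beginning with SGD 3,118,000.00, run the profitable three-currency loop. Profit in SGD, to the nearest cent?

Profitable loop is SGD → BRL → CNY → SGD:
SGD 3,118,000.00 × 3.955 = BRL 12,331,690.00
BRL 12,331,690.00 ÷ 0.8009 = CNY 15,397,290.55
CNY 15,397,290.55 ÷ 4.811 = SGD 3,200,434.54
Profit = SGD 3,200,434.54 − SGD 3,118,000.00

Profit: SGD 82,434.54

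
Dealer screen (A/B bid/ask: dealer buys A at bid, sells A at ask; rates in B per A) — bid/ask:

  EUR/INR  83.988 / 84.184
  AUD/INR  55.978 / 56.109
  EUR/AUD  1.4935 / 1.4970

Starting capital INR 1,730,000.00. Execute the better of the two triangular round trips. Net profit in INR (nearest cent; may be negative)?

Best loop INR → AUD → EUR → INR:
INR 1,730,000.00 ÷ 56.109 (buy AUD at ask) = AUD 30,832.84
AUD 30,832.84 ÷ 1.4970 (buy EUR at ask) = EUR 20,596.42
EUR 20,596.42 × 83.988 (sell EUR at bid) = INR 1,729,852.26

Net result: INR -147.74 (no profitable arbitrage after spreads)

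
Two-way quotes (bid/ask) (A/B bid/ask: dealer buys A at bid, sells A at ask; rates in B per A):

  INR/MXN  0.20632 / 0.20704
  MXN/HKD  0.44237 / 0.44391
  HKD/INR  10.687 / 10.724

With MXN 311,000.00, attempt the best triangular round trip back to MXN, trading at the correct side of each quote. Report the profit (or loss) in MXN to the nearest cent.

Net profit: MXN 4,539.98

Best loop MXN → INR → HKD → MXN:
MXN 311,000.00 ÷ 0.20704 (buy INR at ask) = INR 1,502,125.19
INR 1,502,125.19 ÷ 10.724 (buy HKD at ask) = HKD 140,071.35
HKD 140,071.35 ÷ 0.44391 (buy MXN at ask) = MXN 315,539.98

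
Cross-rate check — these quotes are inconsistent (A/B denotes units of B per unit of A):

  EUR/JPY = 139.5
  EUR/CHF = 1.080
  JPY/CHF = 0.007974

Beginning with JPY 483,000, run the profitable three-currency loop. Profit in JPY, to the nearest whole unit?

Profitable loop is JPY → CHF → EUR → JPY:
JPY 483,000 × 0.007974 = CHF 3,851.44
CHF 3,851.44 ÷ 1.080 = EUR 3,566.15
EUR 3,566.15 × 139.5 = JPY 497,478
Profit = JPY 497,478 − JPY 483,000

Profit: JPY 14,478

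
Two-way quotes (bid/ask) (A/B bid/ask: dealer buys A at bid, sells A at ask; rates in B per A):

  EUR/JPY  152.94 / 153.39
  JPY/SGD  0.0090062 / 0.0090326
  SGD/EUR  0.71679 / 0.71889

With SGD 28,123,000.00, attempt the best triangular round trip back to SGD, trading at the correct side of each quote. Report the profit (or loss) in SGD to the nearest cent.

Best loop SGD → JPY → EUR → SGD:
SGD 28,123,000.00 ÷ 0.0090326 (buy JPY at ask) = JPY 3,113,499,989
JPY 3,113,499,989 ÷ 153.39 (buy EUR at ask) = EUR 20,297,933.30
EUR 20,297,933.30 ÷ 0.71889 (buy SGD at ask) = SGD 28,235,103.15

Net profit: SGD 112,103.15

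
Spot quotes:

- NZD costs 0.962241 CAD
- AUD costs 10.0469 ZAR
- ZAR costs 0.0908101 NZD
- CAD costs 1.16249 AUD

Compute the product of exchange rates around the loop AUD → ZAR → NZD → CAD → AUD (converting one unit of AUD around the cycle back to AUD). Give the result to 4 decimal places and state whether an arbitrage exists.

1.0206 (arbitrage exists)

Around AUD → ZAR → NZD → CAD → AUD: 1 × 10.0469 × 0.0908101 × 0.962241 × 1.16249 = 1.020562
Product > 1; profitable direction is AUD → ZAR → NZD → CAD → AUD.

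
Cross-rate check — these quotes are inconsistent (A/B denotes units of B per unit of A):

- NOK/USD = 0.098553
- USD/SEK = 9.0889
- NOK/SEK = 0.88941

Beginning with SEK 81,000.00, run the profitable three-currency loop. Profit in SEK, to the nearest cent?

Profit: SEK 576.33

Profitable loop is SEK → NOK → USD → SEK:
SEK 81,000.00 ÷ 0.88941 = NOK 91,071.61
NOK 91,071.61 × 0.098553 = USD 8,975.38
USD 8,975.38 × 9.0889 = SEK 81,576.33
Profit = SEK 81,576.33 − SEK 81,000.00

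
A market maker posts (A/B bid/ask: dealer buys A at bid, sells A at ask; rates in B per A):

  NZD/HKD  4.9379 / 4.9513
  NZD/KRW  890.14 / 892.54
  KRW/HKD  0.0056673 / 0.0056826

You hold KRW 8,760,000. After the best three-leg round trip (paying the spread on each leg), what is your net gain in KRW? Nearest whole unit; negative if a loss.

Best loop KRW → HKD → NZD → KRW:
KRW 8,760,000 × 0.0056673 (sell KRW at bid) = HKD 49,645.55
HKD 49,645.55 ÷ 4.9513 (buy NZD at ask) = NZD 10,026.77
NZD 10,026.77 × 890.14 (sell NZD at bid) = KRW 8,925,229

Net profit: KRW 165,229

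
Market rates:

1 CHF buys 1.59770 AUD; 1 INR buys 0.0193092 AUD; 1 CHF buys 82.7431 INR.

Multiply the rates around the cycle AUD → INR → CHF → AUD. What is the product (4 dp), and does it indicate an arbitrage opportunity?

Around AUD → INR → CHF → AUD: 1 ÷ 0.0193092 ÷ 82.7431 × 1.59770 = 0.999998
Product ≈ 1 (deviation 0.000%, within rounding noise).

1.0000 (no arbitrage)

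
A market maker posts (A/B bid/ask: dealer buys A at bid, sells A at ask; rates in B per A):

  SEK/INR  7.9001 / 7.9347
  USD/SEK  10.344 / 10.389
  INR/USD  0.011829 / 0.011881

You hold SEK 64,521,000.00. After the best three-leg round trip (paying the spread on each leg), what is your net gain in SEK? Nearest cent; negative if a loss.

Best loop SEK → USD → INR → SEK:
SEK 64,521,000.00 ÷ 10.389 (buy USD at ask) = USD 6,210,511.12
USD 6,210,511.12 ÷ 0.011881 (buy INR at ask) = INR 522,726,295.56
INR 522,726,295.56 ÷ 7.9347 (buy SEK at ask) = SEK 65,878,520.37

Net profit: SEK 1,357,520.37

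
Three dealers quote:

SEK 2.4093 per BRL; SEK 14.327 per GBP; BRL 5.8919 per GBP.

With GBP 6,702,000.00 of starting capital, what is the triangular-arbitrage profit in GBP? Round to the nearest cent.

Profitable loop is GBP → SEK → BRL → GBP:
GBP 6,702,000.00 × 14.327 = SEK 96,019,554.00
SEK 96,019,554.00 ÷ 2.4093 = BRL 39,853,714.36
BRL 39,853,714.36 ÷ 5.8919 = GBP 6,764,153.22
Profit = GBP 6,764,153.22 − GBP 6,702,000.00

Profit: GBP 62,153.22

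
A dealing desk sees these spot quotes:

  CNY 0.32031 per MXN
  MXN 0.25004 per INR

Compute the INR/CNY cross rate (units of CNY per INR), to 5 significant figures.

1 INR × 0.25004 = 0.25004 MXN
0.25004 MXN × 0.32031 = 0.0800903 CNY

INR/CNY = 0.080090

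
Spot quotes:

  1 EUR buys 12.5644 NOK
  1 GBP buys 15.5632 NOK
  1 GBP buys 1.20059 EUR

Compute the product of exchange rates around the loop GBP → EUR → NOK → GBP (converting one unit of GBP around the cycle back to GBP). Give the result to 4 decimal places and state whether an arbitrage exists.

Around GBP → EUR → NOK → GBP: 1 × 1.20059 × 12.5644 ÷ 15.5632 = 0.969254
Product < 1; profitable direction is GBP → NOK → EUR → GBP.

0.9693 (arbitrage exists)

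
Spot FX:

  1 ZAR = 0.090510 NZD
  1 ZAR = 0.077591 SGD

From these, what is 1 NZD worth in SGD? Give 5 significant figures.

NZD/SGD = 0.85726

1 NZD ÷ 0.090510 = 11.0485 ZAR
11.0485 ZAR × 0.077591 = 0.857264 SGD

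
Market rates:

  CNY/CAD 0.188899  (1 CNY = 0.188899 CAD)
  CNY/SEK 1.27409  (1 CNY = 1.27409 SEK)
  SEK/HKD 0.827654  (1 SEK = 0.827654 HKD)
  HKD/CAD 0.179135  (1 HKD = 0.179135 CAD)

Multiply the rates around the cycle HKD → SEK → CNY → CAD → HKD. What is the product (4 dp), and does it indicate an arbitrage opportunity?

1.0000 (no arbitrage)

Around HKD → SEK → CNY → CAD → HKD: 1 ÷ 0.827654 ÷ 1.27409 × 0.188899 ÷ 0.179135 = 1.000001
Product ≈ 1 (deviation 0.000%, within rounding noise).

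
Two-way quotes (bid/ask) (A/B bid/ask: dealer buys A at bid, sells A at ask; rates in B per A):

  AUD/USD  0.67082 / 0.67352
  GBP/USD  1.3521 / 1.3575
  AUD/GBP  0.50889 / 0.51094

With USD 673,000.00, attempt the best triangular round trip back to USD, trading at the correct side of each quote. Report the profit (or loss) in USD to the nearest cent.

Best loop USD → AUD → GBP → USD:
USD 673,000.00 ÷ 0.67352 (buy AUD at ask) = AUD 999,227.94
AUD 999,227.94 × 0.50889 (sell AUD at bid) = GBP 508,497.10
GBP 508,497.10 × 1.3521 (sell GBP at bid) = USD 687,538.94

Net profit: USD 14,538.94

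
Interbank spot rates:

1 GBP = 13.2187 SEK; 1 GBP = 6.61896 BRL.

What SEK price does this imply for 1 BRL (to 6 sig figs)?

BRL/SEK = 1.99710

1 BRL ÷ 6.61896 = 0.151081 GBP
0.151081 GBP × 13.2187 = 1.9971 SEK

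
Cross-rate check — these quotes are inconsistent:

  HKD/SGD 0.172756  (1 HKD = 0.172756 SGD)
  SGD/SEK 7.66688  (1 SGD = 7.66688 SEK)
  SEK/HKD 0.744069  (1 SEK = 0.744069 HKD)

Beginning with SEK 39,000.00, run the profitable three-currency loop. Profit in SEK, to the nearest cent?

Profitable loop is SEK → SGD → HKD → SEK:
SEK 39,000.00 ÷ 7.66688 = SGD 5,086.81
SGD 5,086.81 ÷ 0.172756 = HKD 29,445.08
HKD 29,445.08 ÷ 0.744069 = SEK 39,573.06
Profit = SEK 39,573.06 − SEK 39,000.00

Profit: SEK 573.06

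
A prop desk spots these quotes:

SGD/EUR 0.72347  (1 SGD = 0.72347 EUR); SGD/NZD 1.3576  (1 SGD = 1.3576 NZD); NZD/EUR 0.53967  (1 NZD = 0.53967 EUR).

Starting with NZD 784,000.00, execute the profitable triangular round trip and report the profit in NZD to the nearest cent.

Profitable loop is NZD → EUR → SGD → NZD:
NZD 784,000.00 × 0.53967 = EUR 423,101.28
EUR 423,101.28 ÷ 0.72347 = SGD 584,822.15
SGD 584,822.15 × 1.3576 = NZD 793,954.55
Profit = NZD 793,954.55 − NZD 784,000.00

Profit: NZD 9,954.55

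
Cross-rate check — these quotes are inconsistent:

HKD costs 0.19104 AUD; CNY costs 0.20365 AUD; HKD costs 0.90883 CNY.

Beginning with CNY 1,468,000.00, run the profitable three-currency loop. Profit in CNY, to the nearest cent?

Profitable loop is CNY → HKD → AUD → CNY:
CNY 1,468,000.00 ÷ 0.90883 = HKD 1,615,263.58
HKD 1,615,263.58 × 0.19104 = AUD 308,579.95
AUD 308,579.95 ÷ 0.20365 = CNY 1,515,246.52
Profit = CNY 1,515,246.52 − CNY 1,468,000.00

Profit: CNY 47,246.52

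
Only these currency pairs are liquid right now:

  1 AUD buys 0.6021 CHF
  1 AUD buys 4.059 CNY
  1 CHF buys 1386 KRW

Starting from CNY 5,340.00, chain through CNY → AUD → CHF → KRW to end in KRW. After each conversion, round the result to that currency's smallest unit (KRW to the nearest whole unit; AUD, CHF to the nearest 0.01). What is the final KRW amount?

CNY 5,340.00 ÷ 4.059 = AUD 1,315.59
AUD 1,315.59 × 0.6021 = CHF 792.12
CHF 792.12 × 1386 = KRW 1,097,878

KRW 1,097,878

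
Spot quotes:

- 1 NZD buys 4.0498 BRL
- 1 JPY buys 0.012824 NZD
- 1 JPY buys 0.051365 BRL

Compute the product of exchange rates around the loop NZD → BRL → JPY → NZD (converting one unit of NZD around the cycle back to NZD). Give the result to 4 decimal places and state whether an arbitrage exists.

Around NZD → BRL → JPY → NZD: 1 × 4.0498 ÷ 0.051365 × 0.012824 = 1.011090
Product > 1; profitable direction is NZD → BRL → JPY → NZD.

1.0111 (arbitrage exists)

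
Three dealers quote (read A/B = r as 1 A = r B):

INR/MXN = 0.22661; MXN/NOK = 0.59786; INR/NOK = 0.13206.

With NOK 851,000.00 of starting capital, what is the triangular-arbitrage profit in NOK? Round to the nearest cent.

Profitable loop is NOK → INR → MXN → NOK:
NOK 851,000.00 ÷ 0.13206 = INR 6,444,040.59
INR 6,444,040.59 × 0.22661 = MXN 1,460,284.04
MXN 1,460,284.04 × 0.59786 = NOK 873,045.41
Profit = NOK 873,045.41 − NOK 851,000.00

Profit: NOK 22,045.41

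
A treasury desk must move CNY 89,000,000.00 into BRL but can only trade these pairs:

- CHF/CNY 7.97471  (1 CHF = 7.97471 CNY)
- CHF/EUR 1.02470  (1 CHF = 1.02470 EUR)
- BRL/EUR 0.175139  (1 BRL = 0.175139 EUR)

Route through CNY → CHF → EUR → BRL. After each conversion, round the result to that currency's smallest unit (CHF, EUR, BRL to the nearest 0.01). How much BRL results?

CNY 89,000,000.00 ÷ 7.97471 = CHF 11,160,280.44
CHF 11,160,280.44 × 1.02470 = EUR 11,435,939.37
EUR 11,435,939.37 ÷ 0.175139 = BRL 65,296,361.00

BRL 65,296,361.00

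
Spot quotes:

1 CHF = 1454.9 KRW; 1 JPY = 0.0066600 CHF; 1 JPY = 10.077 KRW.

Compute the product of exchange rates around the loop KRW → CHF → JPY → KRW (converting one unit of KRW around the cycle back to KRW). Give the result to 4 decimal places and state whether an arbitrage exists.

Around KRW → CHF → JPY → KRW: 1 ÷ 1454.9 ÷ 0.0066600 × 10.077 = 1.039977
Product > 1; profitable direction is KRW → CHF → JPY → KRW.

1.0400 (arbitrage exists)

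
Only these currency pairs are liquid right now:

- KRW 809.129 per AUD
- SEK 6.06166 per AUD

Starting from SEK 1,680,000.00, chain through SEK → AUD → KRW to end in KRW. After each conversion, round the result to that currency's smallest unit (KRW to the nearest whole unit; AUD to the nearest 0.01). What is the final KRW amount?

KRW 224,251,559

SEK 1,680,000.00 ÷ 6.06166 = AUD 277,151.80
AUD 277,151.80 × 809.129 = KRW 224,251,559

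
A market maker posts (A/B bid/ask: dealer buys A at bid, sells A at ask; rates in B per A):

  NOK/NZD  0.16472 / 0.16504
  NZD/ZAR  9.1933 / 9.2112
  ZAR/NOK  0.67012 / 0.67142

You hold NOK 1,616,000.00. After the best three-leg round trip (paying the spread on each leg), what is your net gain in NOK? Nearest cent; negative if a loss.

Net profit: NOK 23,878.61

Best loop NOK → NZD → ZAR → NOK:
NOK 1,616,000.00 × 0.16472 (sell NOK at bid) = NZD 266,187.52
NZD 266,187.52 × 9.1933 (sell NZD at bid) = ZAR 2,447,141.73
ZAR 2,447,141.73 × 0.67012 (sell ZAR at bid) = NOK 1,639,878.61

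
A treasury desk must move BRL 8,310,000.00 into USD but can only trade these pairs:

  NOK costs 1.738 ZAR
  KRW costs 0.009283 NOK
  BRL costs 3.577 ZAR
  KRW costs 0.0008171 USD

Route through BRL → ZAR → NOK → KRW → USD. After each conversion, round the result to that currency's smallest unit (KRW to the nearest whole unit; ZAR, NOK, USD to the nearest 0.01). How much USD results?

BRL 8,310,000.00 × 3.577 = ZAR 29,724,870.00
ZAR 29,724,870.00 ÷ 1.738 = NOK 17,102,917.15
NOK 17,102,917.15 ÷ 0.009283 = KRW 1,842,391,161
KRW 1,842,391,161 × 0.0008171 = USD 1,505,417.82

USD 1,505,417.82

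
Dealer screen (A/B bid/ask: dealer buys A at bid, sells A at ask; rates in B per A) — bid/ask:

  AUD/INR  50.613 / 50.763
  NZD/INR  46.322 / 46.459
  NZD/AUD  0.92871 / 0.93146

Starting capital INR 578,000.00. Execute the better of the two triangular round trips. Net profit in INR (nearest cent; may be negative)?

Net profit: INR 6,790.33

Best loop INR → NZD → AUD → INR:
INR 578,000.00 ÷ 46.459 (buy NZD at ask) = NZD 12,441.08
NZD 12,441.08 × 0.92871 (sell NZD at bid) = AUD 11,554.15
AUD 11,554.15 × 50.613 (sell AUD at bid) = INR 584,790.33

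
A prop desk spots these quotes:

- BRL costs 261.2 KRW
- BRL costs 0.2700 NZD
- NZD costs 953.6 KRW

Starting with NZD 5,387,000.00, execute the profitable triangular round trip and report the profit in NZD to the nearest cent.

Profitable loop is NZD → BRL → KRW → NZD:
NZD 5,387,000.00 ÷ 0.2700 = BRL 19,951,851.85
BRL 19,951,851.85 × 261.2 = KRW 5,211,423,704
KRW 5,211,423,704 ÷ 953.6 = NZD 5,464,999.69
Profit = NZD 5,464,999.69 − NZD 5,387,000.00

Profit: NZD 77,999.69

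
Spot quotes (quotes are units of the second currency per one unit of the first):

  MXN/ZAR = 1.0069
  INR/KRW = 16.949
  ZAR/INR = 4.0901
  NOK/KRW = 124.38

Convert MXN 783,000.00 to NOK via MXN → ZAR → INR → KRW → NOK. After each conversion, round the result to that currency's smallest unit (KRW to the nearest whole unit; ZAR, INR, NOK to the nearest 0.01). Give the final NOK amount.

MXN 783,000.00 × 1.0069 = ZAR 788,402.70
ZAR 788,402.70 × 4.0901 = INR 3,224,645.88
INR 3,224,645.88 × 16.949 = KRW 54,654,523
KRW 54,654,523 ÷ 124.38 = NOK 439,415.69

NOK 439,415.69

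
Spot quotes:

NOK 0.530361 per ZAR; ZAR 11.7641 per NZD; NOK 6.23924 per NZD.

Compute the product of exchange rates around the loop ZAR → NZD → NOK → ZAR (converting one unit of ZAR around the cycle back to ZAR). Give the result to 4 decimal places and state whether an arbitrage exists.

Around ZAR → NZD → NOK → ZAR: 1 ÷ 11.7641 × 6.23924 ÷ 0.530361 = 1.000003
Product ≈ 1 (deviation 0.000%, within rounding noise).

1.0000 (no arbitrage)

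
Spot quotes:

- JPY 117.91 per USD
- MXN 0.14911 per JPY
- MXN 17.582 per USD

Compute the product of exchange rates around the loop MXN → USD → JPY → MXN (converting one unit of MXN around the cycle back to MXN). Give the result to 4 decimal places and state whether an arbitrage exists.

Around MXN → USD → JPY → MXN: 1 ÷ 17.582 × 117.91 × 0.14911 = 0.999975
Product ≈ 1 (deviation 0.003%, within rounding noise).

1.0000 (no arbitrage)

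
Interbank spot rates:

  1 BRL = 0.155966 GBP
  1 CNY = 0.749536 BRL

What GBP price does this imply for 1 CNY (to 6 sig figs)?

CNY/GBP = 0.116902

1 CNY × 0.749536 = 0.749536 BRL
0.749536 BRL × 0.155966 = 0.116902 GBP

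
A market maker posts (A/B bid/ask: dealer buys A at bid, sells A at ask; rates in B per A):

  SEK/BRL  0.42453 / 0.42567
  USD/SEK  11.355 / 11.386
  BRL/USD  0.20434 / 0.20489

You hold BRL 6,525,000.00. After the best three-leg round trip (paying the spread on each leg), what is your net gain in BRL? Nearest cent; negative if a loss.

Net profit: BRL 45,758.88

Best loop BRL → SEK → USD → BRL:
BRL 6,525,000.00 ÷ 0.42567 (buy SEK at ask) = SEK 15,328,775.81
SEK 15,328,775.81 ÷ 11.386 (buy USD at ask) = USD 1,346,282.79
USD 1,346,282.79 ÷ 0.20489 (buy BRL at ask) = BRL 6,570,758.88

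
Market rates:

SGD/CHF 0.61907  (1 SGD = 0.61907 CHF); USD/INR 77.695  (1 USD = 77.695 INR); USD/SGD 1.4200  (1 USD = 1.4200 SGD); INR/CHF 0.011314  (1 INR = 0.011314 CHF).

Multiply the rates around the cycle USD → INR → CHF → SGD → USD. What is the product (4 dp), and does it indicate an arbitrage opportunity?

1.0000 (no arbitrage)

Around USD → INR → CHF → SGD → USD: 1 × 77.695 × 0.011314 ÷ 0.61907 ÷ 1.4200 = 0.999957
Product ≈ 1 (deviation 0.004%, within rounding noise).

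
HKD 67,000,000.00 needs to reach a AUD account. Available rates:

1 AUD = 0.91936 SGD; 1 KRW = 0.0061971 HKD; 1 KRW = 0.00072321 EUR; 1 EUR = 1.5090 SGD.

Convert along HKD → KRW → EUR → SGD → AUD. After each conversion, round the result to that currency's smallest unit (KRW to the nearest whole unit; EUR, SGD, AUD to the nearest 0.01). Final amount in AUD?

AUD 12,833,773.09

HKD 67,000,000.00 ÷ 0.0061971 = KRW 10,811,508,609
KRW 10,811,508,609 × 0.00072321 = EUR 7,818,991.14
EUR 7,818,991.14 × 1.5090 = SGD 11,798,857.63
SGD 11,798,857.63 ÷ 0.91936 = AUD 12,833,773.09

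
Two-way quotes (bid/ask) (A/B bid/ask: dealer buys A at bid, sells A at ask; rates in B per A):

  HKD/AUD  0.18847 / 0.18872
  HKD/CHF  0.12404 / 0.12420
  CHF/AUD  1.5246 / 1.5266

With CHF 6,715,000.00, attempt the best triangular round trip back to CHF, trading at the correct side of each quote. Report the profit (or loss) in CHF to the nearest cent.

Best loop CHF → AUD → HKD → CHF:
CHF 6,715,000.00 × 1.5246 (sell CHF at bid) = AUD 10,237,689.00
AUD 10,237,689.00 ÷ 0.18872 (buy HKD at ask) = HKD 54,248,034.12
HKD 54,248,034.12 × 0.12404 (sell HKD at bid) = CHF 6,728,926.15

Net profit: CHF 13,926.15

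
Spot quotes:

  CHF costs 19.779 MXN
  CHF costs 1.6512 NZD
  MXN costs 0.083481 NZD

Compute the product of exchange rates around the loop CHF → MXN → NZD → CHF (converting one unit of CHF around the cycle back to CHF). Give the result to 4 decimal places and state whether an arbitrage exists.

1.0000 (no arbitrage)

Around CHF → MXN → NZD → CHF: 1 × 19.779 × 0.083481 ÷ 1.6512 = 0.999982
Product ≈ 1 (deviation 0.002%, within rounding noise).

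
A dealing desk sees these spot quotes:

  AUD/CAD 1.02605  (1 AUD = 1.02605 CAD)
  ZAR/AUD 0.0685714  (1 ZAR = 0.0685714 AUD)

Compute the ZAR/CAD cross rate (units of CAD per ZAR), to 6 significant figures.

ZAR/CAD = 0.0703577

1 ZAR × 0.0685714 = 0.0685714 AUD
0.0685714 AUD × 1.02605 = 0.0703577 CAD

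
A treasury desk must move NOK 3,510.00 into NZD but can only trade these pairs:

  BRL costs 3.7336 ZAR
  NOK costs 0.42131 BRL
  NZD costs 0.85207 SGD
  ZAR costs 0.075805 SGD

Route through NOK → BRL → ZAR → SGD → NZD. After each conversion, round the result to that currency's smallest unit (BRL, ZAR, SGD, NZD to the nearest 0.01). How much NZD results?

NZD 491.20

NOK 3,510.00 × 0.42131 = BRL 1,478.80
BRL 1,478.80 × 3.7336 = ZAR 5,521.25
ZAR 5,521.25 × 0.075805 = SGD 418.54
SGD 418.54 ÷ 0.85207 = NZD 491.20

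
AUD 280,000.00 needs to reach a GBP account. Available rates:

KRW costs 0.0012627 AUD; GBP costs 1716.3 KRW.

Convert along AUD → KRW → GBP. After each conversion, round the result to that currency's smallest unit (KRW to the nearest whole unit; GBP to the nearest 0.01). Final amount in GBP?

AUD 280,000.00 ÷ 0.0012627 = KRW 221,747,050
KRW 221,747,050 ÷ 1716.3 = GBP 129,200.64

GBP 129,200.64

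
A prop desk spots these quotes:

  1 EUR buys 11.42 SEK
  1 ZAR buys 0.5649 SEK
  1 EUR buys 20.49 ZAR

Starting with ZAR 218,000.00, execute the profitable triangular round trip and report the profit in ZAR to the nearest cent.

Profitable loop is ZAR → SEK → EUR → ZAR:
ZAR 218,000.00 × 0.5649 = SEK 123,148.20
SEK 123,148.20 ÷ 11.42 = EUR 10,783.56
EUR 10,783.56 × 20.49 = ZAR 220,955.05
Profit = ZAR 220,955.05 − ZAR 218,000.00

Profit: ZAR 2,955.05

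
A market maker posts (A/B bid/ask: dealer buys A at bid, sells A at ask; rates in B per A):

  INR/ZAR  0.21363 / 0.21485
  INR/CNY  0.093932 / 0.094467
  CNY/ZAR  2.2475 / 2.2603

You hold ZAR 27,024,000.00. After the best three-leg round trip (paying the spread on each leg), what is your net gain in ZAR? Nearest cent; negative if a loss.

Net profit: ZAR 13,445.94

Best loop ZAR → CNY → INR → ZAR:
ZAR 27,024,000.00 ÷ 2.2603 (buy CNY at ask) = CNY 11,955,935.05
CNY 11,955,935.05 ÷ 0.094467 (buy INR at ask) = INR 126,562,027.51
INR 126,562,027.51 × 0.21363 (sell INR at bid) = ZAR 27,037,445.94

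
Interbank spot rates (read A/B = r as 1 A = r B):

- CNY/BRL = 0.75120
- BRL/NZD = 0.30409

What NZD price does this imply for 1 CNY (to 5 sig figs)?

1 CNY × 0.75120 = 0.7512 BRL
0.7512 BRL × 0.30409 = 0.228432 NZD

CNY/NZD = 0.22843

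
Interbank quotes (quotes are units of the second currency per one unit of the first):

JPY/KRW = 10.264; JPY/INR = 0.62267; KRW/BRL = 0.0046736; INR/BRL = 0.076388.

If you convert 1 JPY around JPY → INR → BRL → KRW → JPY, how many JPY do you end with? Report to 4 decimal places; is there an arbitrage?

0.9916 (arbitrage exists)

Around JPY → INR → BRL → KRW → JPY: 1 × 0.62267 × 0.076388 ÷ 0.0046736 ÷ 10.264 = 0.991551
Product < 1; profitable direction is JPY → KRW → BRL → INR → JPY.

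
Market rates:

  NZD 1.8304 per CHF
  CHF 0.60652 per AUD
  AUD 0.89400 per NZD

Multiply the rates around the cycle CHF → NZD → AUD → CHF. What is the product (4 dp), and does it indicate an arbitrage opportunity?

Around CHF → NZD → AUD → CHF: 1 × 1.8304 × 0.89400 × 0.60652 = 0.992496
Product < 1; profitable direction is CHF → AUD → NZD → CHF.

0.9925 (arbitrage exists)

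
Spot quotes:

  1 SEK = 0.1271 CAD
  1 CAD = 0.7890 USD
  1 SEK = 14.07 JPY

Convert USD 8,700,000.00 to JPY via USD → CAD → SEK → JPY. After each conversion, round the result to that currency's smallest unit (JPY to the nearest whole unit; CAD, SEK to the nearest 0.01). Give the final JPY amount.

JPY 1,220,648,991

USD 8,700,000.00 ÷ 0.7890 = CAD 11,026,615.97
CAD 11,026,615.97 ÷ 0.1271 = SEK 86,755,436.43
SEK 86,755,436.43 × 14.07 = JPY 1,220,648,991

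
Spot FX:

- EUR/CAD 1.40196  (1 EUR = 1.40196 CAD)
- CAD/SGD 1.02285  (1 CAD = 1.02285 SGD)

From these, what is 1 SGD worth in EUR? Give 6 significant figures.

1 SGD ÷ 1.02285 = 0.97766 CAD
0.97766 CAD ÷ 1.40196 = 0.697353 EUR

SGD/EUR = 0.697353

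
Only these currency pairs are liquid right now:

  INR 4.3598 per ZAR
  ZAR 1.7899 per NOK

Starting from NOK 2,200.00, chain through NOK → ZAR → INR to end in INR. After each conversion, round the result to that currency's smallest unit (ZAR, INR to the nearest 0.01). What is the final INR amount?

NOK 2,200.00 × 1.7899 = ZAR 3,937.78
ZAR 3,937.78 × 4.3598 = INR 17,167.93

INR 17,167.93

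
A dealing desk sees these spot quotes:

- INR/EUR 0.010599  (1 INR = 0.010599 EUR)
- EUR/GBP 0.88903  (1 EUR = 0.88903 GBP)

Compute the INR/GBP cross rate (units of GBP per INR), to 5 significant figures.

1 INR × 0.010599 = 0.010599 EUR
0.010599 EUR × 0.88903 = 0.00942283 GBP

INR/GBP = 0.0094228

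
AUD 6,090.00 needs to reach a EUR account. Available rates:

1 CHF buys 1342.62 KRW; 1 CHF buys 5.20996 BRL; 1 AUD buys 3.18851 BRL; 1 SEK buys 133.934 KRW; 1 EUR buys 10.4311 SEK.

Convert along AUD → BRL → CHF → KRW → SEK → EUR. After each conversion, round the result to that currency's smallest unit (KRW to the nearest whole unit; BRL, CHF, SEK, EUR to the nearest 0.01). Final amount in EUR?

EUR 3,581.82

AUD 6,090.00 × 3.18851 = BRL 19,418.03
BRL 19,418.03 ÷ 5.20996 = CHF 3,727.10
CHF 3,727.10 × 1342.62 = KRW 5,004,079
KRW 5,004,079 ÷ 133.934 = SEK 37,362.28
SEK 37,362.28 ÷ 10.4311 = EUR 3,581.82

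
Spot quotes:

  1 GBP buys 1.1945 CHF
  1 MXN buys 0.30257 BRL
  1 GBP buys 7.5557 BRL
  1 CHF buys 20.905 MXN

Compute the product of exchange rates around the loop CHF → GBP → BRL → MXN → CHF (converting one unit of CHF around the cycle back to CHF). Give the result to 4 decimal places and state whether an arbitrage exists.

1.0000 (no arbitrage)

Around CHF → GBP → BRL → MXN → CHF: 1 ÷ 1.1945 × 7.5557 ÷ 0.30257 ÷ 20.905 = 1.000029
Product ≈ 1 (deviation 0.003%, within rounding noise).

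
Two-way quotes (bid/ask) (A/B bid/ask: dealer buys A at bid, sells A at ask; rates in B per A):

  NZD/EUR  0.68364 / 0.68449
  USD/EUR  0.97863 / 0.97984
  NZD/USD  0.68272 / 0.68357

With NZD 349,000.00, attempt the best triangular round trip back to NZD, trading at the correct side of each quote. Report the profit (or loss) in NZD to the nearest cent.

Net profit: NZD 7,217.08

Best loop NZD → EUR → USD → NZD:
NZD 349,000.00 × 0.68364 (sell NZD at bid) = EUR 238,590.36
EUR 238,590.36 ÷ 0.97984 (buy USD at ask) = USD 243,499.31
USD 243,499.31 ÷ 0.68357 (buy NZD at ask) = NZD 356,217.08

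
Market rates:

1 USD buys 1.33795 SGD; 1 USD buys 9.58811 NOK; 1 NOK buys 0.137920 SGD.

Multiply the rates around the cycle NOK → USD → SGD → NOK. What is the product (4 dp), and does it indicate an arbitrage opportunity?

1.0118 (arbitrage exists)

Around NOK → USD → SGD → NOK: 1 ÷ 9.58811 × 1.33795 ÷ 0.137920 = 1.011765
Product > 1; profitable direction is NOK → USD → SGD → NOK.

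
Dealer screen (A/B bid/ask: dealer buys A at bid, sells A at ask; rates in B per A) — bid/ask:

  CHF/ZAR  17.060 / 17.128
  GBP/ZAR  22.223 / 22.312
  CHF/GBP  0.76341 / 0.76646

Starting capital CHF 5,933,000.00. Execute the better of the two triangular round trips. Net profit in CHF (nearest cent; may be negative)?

Best loop CHF → ZAR → GBP → CHF:
CHF 5,933,000.00 × 17.060 (sell CHF at bid) = ZAR 101,216,980.00
ZAR 101,216,980.00 ÷ 22.312 (buy GBP at ask) = GBP 4,536,436.89
GBP 4,536,436.89 ÷ 0.76646 (buy CHF at ask) = CHF 5,918,687.07

Net result: CHF -14,312.93 (no profitable arbitrage after spreads)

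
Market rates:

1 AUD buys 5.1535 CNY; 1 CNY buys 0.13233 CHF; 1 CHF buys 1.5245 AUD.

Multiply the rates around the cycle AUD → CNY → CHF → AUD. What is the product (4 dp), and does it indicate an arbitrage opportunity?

Around AUD → CNY → CHF → AUD: 1 × 5.1535 × 0.13233 × 1.5245 = 1.039652
Product > 1; profitable direction is AUD → CNY → CHF → AUD.

1.0397 (arbitrage exists)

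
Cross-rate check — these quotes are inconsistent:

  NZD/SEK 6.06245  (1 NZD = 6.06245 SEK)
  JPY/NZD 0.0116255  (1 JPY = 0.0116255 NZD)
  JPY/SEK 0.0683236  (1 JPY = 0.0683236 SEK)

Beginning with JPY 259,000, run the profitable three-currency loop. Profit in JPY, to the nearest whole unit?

Profit: JPY 8,171

Profitable loop is JPY → NZD → SEK → JPY:
JPY 259,000 × 0.0116255 = NZD 3,011.00
NZD 3,011.00 × 6.06245 = SEK 18,254.06
SEK 18,254.06 ÷ 0.0683236 = JPY 267,171
Profit = JPY 267,171 − JPY 259,000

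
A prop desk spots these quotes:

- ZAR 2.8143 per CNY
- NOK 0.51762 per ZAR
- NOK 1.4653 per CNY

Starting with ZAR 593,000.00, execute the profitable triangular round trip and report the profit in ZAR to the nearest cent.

Profit: ZAR 3,485.38

Profitable loop is ZAR → CNY → NOK → ZAR:
ZAR 593,000.00 ÷ 2.8143 = CNY 210,709.59
CNY 210,709.59 × 1.4653 = NOK 308,752.76
NOK 308,752.76 ÷ 0.51762 = ZAR 596,485.38
Profit = ZAR 596,485.38 − ZAR 593,000.00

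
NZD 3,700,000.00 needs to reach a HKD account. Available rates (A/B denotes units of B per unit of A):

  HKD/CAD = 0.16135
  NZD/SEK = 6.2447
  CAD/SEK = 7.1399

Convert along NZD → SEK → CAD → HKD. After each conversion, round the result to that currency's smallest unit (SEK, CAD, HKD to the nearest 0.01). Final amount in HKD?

HKD 20,056,364.05

NZD 3,700,000.00 × 6.2447 = SEK 23,105,390.00
SEK 23,105,390.00 ÷ 7.1399 = CAD 3,236,094.34
CAD 3,236,094.34 ÷ 0.16135 = HKD 20,056,364.05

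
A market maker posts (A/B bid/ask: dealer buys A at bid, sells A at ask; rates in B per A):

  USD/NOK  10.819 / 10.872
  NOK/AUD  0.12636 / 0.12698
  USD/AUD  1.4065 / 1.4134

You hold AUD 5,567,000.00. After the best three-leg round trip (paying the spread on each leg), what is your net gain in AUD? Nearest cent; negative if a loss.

Net profit: AUD 104,738.40

Best loop AUD → NOK → USD → AUD:
AUD 5,567,000.00 ÷ 0.12698 (buy NOK at ask) = NOK 43,841,549.85
NOK 43,841,549.85 ÷ 10.872 (buy USD at ask) = USD 4,032,519.30
USD 4,032,519.30 × 1.4065 (sell USD at bid) = AUD 5,671,738.40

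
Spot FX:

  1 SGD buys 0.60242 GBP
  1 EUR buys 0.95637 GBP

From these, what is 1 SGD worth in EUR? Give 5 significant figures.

1 SGD × 0.60242 = 0.60242 GBP
0.60242 GBP ÷ 0.95637 = 0.629903 EUR

SGD/EUR = 0.62990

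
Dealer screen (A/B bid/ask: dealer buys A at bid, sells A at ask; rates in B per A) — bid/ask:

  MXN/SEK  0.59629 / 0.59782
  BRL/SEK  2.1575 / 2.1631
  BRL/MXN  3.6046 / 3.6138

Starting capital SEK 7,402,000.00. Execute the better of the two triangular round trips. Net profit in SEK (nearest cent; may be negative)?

Best loop SEK → MXN → BRL → SEK:
SEK 7,402,000.00 ÷ 0.59782 (buy MXN at ask) = MXN 12,381,653.34
MXN 12,381,653.34 ÷ 3.6138 (buy BRL at ask) = BRL 3,426,214.33
BRL 3,426,214.33 × 2.1575 (sell BRL at bid) = SEK 7,392,057.41

Net result: SEK -9,942.59 (no profitable arbitrage after spreads)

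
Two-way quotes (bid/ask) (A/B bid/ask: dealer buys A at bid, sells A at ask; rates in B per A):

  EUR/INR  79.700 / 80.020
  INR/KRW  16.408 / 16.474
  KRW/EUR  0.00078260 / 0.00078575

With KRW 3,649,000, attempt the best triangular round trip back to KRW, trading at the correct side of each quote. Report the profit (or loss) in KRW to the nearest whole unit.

Net profit: KRW 85,459

Best loop KRW → EUR → INR → KRW:
KRW 3,649,000 × 0.00078260 (sell KRW at bid) = EUR 2,855.71
EUR 2,855.71 × 79.700 (sell EUR at bid) = INR 227,599.88
INR 227,599.88 × 16.408 (sell INR at bid) = KRW 3,734,459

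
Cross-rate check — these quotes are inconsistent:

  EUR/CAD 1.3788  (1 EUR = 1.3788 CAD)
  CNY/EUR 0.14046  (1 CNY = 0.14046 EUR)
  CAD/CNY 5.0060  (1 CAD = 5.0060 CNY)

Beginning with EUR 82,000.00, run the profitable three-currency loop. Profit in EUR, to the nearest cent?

Profitable loop is EUR → CNY → CAD → EUR:
EUR 82,000.00 ÷ 0.14046 = CNY 583,796.10
CNY 583,796.10 ÷ 5.0060 = CAD 116,619.28
CAD 116,619.28 ÷ 1.3788 = EUR 84,580.27
Profit = EUR 84,580.27 − EUR 82,000.00

Profit: EUR 2,580.27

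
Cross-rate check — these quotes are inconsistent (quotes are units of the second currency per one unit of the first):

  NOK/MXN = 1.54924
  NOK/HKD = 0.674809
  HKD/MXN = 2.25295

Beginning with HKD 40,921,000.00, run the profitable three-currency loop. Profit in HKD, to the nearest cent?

Profitable loop is HKD → NOK → MXN → HKD:
HKD 40,921,000.00 ÷ 0.674809 = NOK 60,640,862.82
NOK 60,640,862.82 × 1.54924 = MXN 93,947,250.32
MXN 93,947,250.32 ÷ 2.25295 = HKD 41,699,660.59
Profit = HKD 41,699,660.59 − HKD 40,921,000.00

Profit: HKD 778,660.59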